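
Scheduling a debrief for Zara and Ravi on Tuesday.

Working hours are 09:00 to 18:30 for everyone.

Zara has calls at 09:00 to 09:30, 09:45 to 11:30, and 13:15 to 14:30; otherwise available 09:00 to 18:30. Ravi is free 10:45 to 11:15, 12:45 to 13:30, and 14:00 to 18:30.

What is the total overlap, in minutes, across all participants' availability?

Zara free within 09:00–18:30: 09:30–09:45, 11:30–13:15, 14:30–18:30.
Zara ∩ Ravi: 12:45–13:15, 14:30–18:30.
Total common minutes: 30 + 240 = 270.

270 minutes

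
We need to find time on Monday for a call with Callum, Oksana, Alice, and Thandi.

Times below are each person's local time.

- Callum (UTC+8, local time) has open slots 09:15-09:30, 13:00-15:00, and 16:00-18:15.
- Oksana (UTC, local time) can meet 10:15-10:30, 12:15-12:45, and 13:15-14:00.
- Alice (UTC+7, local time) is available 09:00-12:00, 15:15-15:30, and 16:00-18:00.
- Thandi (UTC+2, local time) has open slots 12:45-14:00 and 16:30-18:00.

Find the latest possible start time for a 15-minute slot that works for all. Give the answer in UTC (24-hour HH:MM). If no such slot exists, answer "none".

Callum → UTC: 01:15–01:30, 05:00–07:00, 08:00–10:15.
Oksana → UTC: 10:15–10:30, 12:15–12:45, 13:15–14:00.
Alice → UTC: 02:00–05:00, 08:15–08:30, 09:00–11:00.
Thandi → UTC: 10:45–12:00, 14:30–16:00.
Callum ∩ Oksana: (none).
Callum ∩ Oksana ∩ Alice: (none).
Callum ∩ Oksana ∩ Alice ∩ Thandi: (none).
Windows ≥ 15 min: (none).

none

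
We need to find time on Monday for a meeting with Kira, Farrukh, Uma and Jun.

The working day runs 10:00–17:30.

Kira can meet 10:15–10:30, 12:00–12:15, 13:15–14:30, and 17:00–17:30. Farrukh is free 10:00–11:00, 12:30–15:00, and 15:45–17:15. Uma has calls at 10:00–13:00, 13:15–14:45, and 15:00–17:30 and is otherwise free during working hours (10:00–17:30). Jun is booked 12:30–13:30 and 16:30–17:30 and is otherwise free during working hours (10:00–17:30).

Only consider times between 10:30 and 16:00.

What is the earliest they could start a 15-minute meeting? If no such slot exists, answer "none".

Uma free within 10:00–17:30: 13:00–13:15, 14:45–15:00.
Jun free within 10:00–17:30: 10:00–12:30, 13:30–16:30.
Kira ∩ Farrukh: 10:15–10:30, 13:15–14:30, 17:00–17:15.
Kira ∩ Farrukh ∩ Uma: (none).
Kira ∩ Farrukh ∩ Uma ∩ Jun: (none).
Restricted to 10:30–16:00: (none).
Windows ≥ 15 min: (none).

none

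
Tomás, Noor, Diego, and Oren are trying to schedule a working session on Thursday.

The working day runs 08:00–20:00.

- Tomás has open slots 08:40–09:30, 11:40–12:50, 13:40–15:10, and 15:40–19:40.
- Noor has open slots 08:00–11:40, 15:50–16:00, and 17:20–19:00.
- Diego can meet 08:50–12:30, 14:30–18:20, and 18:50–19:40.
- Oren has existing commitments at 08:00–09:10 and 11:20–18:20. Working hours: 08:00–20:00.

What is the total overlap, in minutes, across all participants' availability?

30 minutes

Oren free within 08:00–20:00: 09:10–11:20, 18:20–20:00.
Tomás ∩ Noor: 08:40–09:30, 15:50–16:00, 17:20–19:00.
Tomás ∩ Noor ∩ Diego: 08:50–09:30, 15:50–16:00, 17:20–18:20, 18:50–19:00.
Tomás ∩ Noor ∩ Diego ∩ Oren: 09:10–09:30, 18:50–19:00.
Total common minutes: 20 + 10 = 30.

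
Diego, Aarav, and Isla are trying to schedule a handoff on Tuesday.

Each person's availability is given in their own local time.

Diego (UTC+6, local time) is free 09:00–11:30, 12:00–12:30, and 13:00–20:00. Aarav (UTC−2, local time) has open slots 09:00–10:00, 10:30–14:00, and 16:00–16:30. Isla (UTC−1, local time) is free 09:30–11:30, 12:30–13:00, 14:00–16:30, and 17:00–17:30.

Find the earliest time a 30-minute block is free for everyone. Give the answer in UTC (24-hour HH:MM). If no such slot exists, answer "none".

Diego → UTC: 03:00–05:30, 06:00–06:30, 07:00–14:00.
Aarav → UTC: 11:00–12:00, 12:30–16:00, 18:00–18:30.
Isla → UTC: 10:30–12:30, 13:30–14:00, 15:00–17:30, 18:00–18:30.
Diego ∩ Aarav: 11:00–12:00, 12:30–14:00.
Diego ∩ Aarav ∩ Isla: 11:00–12:00, 13:30–14:00.
Windows ≥ 30 min: 11:00–12:00, 13:30–14:00.
Earliest such window starts at 11:00.

11:00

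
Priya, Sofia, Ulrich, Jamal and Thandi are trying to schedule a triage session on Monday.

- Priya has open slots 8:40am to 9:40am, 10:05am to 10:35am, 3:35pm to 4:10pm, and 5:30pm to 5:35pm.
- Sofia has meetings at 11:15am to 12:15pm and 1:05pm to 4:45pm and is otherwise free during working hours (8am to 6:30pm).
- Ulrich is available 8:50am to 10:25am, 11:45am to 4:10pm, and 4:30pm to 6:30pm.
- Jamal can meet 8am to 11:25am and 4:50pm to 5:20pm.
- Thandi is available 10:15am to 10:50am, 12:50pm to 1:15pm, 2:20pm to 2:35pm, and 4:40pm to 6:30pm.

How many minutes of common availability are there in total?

Sofia free within 08:00–18:30: 08:00–11:15, 12:15–13:05, 16:45–18:30.
Priya ∩ Sofia: 08:40–09:40, 10:05–10:35, 17:30–17:35.
Priya ∩ Sofia ∩ Ulrich: 08:50–09:40, 10:05–10:25, 17:30–17:35.
Priya ∩ Sofia ∩ Ulrich ∩ Jamal: 08:50–09:40, 10:05–10:25.
Priya ∩ Sofia ∩ Ulrich ∩ Jamal ∩ Thandi: 10:15–10:25.
Total common minutes: 10.

10 minutes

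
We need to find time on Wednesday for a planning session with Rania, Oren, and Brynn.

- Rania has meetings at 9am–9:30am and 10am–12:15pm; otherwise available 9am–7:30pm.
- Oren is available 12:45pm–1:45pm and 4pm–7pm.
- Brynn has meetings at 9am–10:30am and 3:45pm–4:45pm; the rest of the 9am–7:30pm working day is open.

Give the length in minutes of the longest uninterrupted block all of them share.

135 minutes

Rania free within 09:00–19:30: 09:30–10:00, 12:15–19:30.
Brynn free within 09:00–19:30: 10:30–15:45, 16:45–19:30.
Rania ∩ Oren: 12:45–13:45, 16:00–19:00.
Rania ∩ Oren ∩ Brynn: 12:45–13:45, 16:45–19:00.
Common window lengths: 60, 135 min; longest is 135.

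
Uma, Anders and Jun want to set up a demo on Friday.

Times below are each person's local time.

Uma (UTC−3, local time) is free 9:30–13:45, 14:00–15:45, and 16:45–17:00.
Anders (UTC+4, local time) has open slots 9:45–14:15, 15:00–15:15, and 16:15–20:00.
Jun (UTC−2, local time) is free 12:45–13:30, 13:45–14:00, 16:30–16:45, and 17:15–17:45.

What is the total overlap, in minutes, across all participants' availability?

60 minutes

Uma → UTC: 12:30–16:45, 17:00–18:45, 19:45–20:00.
Anders → UTC: 05:45–10:15, 11:00–11:15, 12:15–16:00.
Jun → UTC: 14:45–15:30, 15:45–16:00, 18:30–18:45, 19:15–19:45.
Uma ∩ Anders: 12:30–16:00.
Uma ∩ Anders ∩ Jun: 14:45–15:30, 15:45–16:00.
Total common minutes: 45 + 15 = 60.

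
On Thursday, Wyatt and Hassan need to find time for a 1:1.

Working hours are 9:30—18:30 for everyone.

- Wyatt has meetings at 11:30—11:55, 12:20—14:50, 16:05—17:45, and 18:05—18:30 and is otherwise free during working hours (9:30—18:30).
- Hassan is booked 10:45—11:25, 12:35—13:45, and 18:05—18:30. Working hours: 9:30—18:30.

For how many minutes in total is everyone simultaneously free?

200 minutes

Wyatt free within 09:30–18:30: 09:30–11:30, 11:55–12:20, 14:50–16:05, 17:45–18:05.
Hassan free within 09:30–18:30: 09:30–10:45, 11:25–12:35, 13:45–18:05.
Wyatt ∩ Hassan: 09:30–10:45, 11:25–11:30, 11:55–12:20, 14:50–16:05, 17:45–18:05.
Total common minutes: 75 + 5 + 25 + 75 + 20 = 200.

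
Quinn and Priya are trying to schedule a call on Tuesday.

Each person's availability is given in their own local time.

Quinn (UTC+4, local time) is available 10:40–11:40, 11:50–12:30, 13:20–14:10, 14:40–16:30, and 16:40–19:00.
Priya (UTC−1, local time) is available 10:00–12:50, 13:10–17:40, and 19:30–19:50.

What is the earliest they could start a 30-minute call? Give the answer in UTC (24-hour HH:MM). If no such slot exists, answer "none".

Quinn → UTC: 06:40–07:40, 07:50–08:30, 09:20–10:10, 10:40–12:30, 12:40–15:00.
Priya → UTC: 11:00–13:50, 14:10–18:40, 20:30–20:50.
Quinn ∩ Priya: 11:00–12:30, 12:40–13:50, 14:10–15:00.
Windows ≥ 30 min: 11:00–12:30, 12:40–13:50, 14:10–15:00.
Earliest such window starts at 11:00.

11:00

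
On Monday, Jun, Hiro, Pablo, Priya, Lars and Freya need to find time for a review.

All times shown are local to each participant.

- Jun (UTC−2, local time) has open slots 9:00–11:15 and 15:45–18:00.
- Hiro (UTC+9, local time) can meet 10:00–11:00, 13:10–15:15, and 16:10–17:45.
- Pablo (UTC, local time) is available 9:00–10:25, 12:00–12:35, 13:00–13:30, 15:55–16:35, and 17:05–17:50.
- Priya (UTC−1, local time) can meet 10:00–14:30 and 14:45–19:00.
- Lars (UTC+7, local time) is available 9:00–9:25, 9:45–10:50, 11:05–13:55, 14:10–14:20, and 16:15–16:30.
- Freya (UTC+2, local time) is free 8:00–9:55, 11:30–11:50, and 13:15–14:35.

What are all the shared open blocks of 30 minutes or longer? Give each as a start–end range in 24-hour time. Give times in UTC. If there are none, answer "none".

Jun → UTC: 11:00–13:15, 17:45–20:00.
Hiro → UTC: 01:00–02:00, 04:10–06:15, 07:10–08:45.
Pablo → UTC: 09:00–10:25, 12:00–12:35, 13:00–13:30, 15:55–16:35, 17:05–17:50.
Priya → UTC: 11:00–15:30, 15:45–20:00.
Lars → UTC: 02:00–02:25, 02:45–03:50, 04:05–06:55, 07:10–07:20, 09:15–09:30.
Freya → UTC: 06:00–07:55, 09:30–09:50, 11:15–12:35.
Jun ∩ Hiro: (none).
Jun ∩ Hiro ∩ Pablo: (none).
Jun ∩ Hiro ∩ Pablo ∩ Priya: (none).
Jun ∩ Hiro ∩ Pablo ∩ Priya ∩ Lars: (none).
Jun ∩ Hiro ∩ Pablo ∩ Priya ∩ Lars ∩ Freya: (none).
Windows ≥ 30 min: (none).

none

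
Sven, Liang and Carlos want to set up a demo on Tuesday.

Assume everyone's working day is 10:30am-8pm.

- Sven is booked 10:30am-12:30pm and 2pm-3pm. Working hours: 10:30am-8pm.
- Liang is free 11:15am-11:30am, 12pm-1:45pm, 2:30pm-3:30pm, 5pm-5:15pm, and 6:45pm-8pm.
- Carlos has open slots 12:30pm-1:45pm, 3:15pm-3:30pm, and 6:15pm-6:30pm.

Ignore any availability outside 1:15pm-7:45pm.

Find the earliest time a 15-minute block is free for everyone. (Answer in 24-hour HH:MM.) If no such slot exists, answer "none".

13:15

Sven free within 10:30–20:00: 12:30–14:00, 15:00–20:00.
Sven ∩ Liang: 12:30–13:45, 15:00–15:30, 17:00–17:15, 18:45–20:00.
Sven ∩ Liang ∩ Carlos: 12:30–13:45, 15:15–15:30.
Restricted to 13:15–19:45: 13:15–13:45, 15:15–15:30.
Windows ≥ 15 min: 13:15–13:45, 15:15–15:30.
Earliest such window starts at 13:15.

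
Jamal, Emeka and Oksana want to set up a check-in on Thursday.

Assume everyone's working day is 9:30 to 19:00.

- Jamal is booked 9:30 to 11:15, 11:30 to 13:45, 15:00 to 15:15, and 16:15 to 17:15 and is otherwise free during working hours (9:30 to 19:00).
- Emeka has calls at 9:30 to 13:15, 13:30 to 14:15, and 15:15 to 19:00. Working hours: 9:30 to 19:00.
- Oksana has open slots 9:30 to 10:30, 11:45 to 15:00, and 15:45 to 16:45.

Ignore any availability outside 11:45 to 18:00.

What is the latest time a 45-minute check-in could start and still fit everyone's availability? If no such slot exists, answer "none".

14:15

Jamal free within 09:30–19:00: 11:15–11:30, 13:45–15:00, 15:15–16:15, 17:15–19:00.
Emeka free within 09:30–19:00: 13:15–13:30, 14:15–15:15.
Jamal ∩ Emeka: 14:15–15:00.
Jamal ∩ Emeka ∩ Oksana: 14:15–15:00.
Restricted to 11:45–18:00: 14:15–15:00.
Windows ≥ 45 min: 14:15–15:00.
Latest start in the last window 14:15–15:00 is 15:00 − 45 min = 14:15.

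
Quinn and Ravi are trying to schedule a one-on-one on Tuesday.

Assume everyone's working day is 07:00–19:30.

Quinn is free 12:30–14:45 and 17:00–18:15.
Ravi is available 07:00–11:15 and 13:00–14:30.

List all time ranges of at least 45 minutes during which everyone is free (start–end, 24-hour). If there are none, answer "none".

Quinn ∩ Ravi: 13:00–14:30.
Windows ≥ 45 min: 13:00–14:30.

13:00–14:30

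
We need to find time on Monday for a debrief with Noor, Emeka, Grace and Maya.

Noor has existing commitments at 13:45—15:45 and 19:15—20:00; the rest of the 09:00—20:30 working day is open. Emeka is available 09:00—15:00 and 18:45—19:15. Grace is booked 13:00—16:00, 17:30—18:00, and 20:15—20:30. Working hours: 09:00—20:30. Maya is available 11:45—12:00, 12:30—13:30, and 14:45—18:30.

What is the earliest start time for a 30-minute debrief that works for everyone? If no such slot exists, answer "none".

12:30

Noor free within 09:00–20:30: 09:00–13:45, 15:45–19:15, 20:00–20:30.
Grace free within 09:00–20:30: 09:00–13:00, 16:00–17:30, 18:00–20:15.
Noor ∩ Emeka: 09:00–13:45, 18:45–19:15.
Noor ∩ Emeka ∩ Grace: 09:00–13:00, 18:45–19:15.
Noor ∩ Emeka ∩ Grace ∩ Maya: 11:45–12:00, 12:30–13:00.
Windows ≥ 30 min: 12:30–13:00.
Earliest such window starts at 12:30.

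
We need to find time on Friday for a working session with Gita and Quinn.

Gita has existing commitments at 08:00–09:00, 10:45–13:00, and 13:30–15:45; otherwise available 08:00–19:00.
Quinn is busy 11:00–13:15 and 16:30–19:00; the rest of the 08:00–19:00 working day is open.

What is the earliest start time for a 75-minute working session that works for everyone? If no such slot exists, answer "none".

09:00

Gita free within 08:00–19:00: 09:00–10:45, 13:00–13:30, 15:45–19:00.
Quinn free within 08:00–19:00: 08:00–11:00, 13:15–16:30.
Gita ∩ Quinn: 09:00–10:45, 13:15–13:30, 15:45–16:30.
Windows ≥ 75 min: 09:00–10:45.
Earliest such window starts at 09:00.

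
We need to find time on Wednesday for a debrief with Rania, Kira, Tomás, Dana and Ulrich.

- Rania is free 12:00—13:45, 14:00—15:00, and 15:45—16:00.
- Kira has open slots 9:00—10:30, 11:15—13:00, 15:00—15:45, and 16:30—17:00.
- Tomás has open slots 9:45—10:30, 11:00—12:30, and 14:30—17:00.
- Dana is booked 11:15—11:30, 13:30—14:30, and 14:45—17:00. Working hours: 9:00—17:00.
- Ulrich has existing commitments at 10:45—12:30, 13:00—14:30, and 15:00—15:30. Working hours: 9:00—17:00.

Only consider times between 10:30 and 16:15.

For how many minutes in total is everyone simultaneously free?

0 minutes

Dana free within 09:00–17:00: 09:00–11:15, 11:30–13:30, 14:30–14:45.
Ulrich free within 09:00–17:00: 09:00–10:45, 12:30–13:00, 14:30–15:00, 15:30–17:00.
Rania ∩ Kira: 12:00–13:00.
Rania ∩ Kira ∩ Tomás: 12:00–12:30.
Rania ∩ Kira ∩ Tomás ∩ Dana: 12:00–12:30.
Rania ∩ Kira ∩ Tomás ∩ Dana ∩ Ulrich: (none).
Restricted to 10:30–16:15: (none).
Total common minutes: 0.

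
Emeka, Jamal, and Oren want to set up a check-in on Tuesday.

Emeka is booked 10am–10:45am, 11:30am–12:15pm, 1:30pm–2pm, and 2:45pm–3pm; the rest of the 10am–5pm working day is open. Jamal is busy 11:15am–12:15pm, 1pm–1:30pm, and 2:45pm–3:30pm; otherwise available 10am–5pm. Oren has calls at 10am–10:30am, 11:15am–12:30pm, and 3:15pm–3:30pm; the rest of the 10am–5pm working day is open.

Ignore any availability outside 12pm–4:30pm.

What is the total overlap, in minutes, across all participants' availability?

135 minutes

Emeka free within 10:00–17:00: 10:45–11:30, 12:15–13:30, 14:00–14:45, 15:00–17:00.
Jamal free within 10:00–17:00: 10:00–11:15, 12:15–13:00, 13:30–14:45, 15:30–17:00.
Oren free within 10:00–17:00: 10:30–11:15, 12:30–15:15, 15:30–17:00.
Emeka ∩ Jamal: 10:45–11:15, 12:15–13:00, 14:00–14:45, 15:30–17:00.
Emeka ∩ Jamal ∩ Oren: 10:45–11:15, 12:30–13:00, 14:00–14:45, 15:30–17:00.
Restricted to 12:00–16:30: 12:30–13:00, 14:00–14:45, 15:30–16:30.
Total common minutes: 30 + 45 + 60 = 135.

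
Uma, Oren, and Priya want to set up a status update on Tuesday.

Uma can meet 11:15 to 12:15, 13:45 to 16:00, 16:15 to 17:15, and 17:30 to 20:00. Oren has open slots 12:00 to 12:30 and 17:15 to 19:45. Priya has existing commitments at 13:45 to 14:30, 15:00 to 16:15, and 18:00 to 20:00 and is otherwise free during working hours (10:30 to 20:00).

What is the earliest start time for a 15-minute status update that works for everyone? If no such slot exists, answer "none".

12:00

Priya free within 10:30–20:00: 10:30–13:45, 14:30–15:00, 16:15–18:00.
Uma ∩ Oren: 12:00–12:15, 17:30–19:45.
Uma ∩ Oren ∩ Priya: 12:00–12:15, 17:30–18:00.
Windows ≥ 15 min: 12:00–12:15, 17:30–18:00.
Earliest such window starts at 12:00.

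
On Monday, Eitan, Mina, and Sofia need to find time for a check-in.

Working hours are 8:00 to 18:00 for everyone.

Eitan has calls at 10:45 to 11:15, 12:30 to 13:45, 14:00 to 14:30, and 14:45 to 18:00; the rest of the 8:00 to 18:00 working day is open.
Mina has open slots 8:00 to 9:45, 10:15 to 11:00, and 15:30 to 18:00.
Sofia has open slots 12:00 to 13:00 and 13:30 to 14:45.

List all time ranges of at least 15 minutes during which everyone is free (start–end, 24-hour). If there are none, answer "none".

none

Eitan free within 08:00–18:00: 08:00–10:45, 11:15–12:30, 13:45–14:00, 14:30–14:45.
Eitan ∩ Mina: 08:00–09:45, 10:15–10:45.
Eitan ∩ Mina ∩ Sofia: (none).
Windows ≥ 15 min: (none).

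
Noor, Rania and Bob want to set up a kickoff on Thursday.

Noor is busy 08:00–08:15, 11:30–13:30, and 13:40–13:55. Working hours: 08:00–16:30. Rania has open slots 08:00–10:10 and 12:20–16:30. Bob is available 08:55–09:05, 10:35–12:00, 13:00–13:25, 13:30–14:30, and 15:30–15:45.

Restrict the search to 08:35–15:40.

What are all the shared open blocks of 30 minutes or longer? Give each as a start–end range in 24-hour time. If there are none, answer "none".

Noor free within 08:00–16:30: 08:15–11:30, 13:30–13:40, 13:55–16:30.
Noor ∩ Rania: 08:15–10:10, 13:30–13:40, 13:55–16:30.
Noor ∩ Rania ∩ Bob: 08:55–09:05, 13:30–13:40, 13:55–14:30, 15:30–15:45.
Restricted to 08:35–15:40: 08:55–09:05, 13:30–13:40, 13:55–14:30, 15:30–15:40.
Windows ≥ 30 min: 13:55–14:30.

13:55–14:30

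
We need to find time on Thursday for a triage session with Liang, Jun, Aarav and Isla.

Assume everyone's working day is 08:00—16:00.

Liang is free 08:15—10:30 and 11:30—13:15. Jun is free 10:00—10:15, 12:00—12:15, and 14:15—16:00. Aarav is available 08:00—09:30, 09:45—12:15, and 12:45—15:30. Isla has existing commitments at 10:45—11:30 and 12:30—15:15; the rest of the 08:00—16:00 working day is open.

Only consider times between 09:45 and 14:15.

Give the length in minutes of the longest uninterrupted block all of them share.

Isla free within 08:00–16:00: 08:00–10:45, 11:30–12:30, 15:15–16:00.
Liang ∩ Jun: 10:00–10:15, 12:00–12:15.
Liang ∩ Jun ∩ Aarav: 10:00–10:15, 12:00–12:15.
Liang ∩ Jun ∩ Aarav ∩ Isla: 10:00–10:15, 12:00–12:15.
Restricted to 09:45–14:15: 10:00–10:15, 12:00–12:15.
Common window lengths: 15, 15 min; longest is 15.

15 minutes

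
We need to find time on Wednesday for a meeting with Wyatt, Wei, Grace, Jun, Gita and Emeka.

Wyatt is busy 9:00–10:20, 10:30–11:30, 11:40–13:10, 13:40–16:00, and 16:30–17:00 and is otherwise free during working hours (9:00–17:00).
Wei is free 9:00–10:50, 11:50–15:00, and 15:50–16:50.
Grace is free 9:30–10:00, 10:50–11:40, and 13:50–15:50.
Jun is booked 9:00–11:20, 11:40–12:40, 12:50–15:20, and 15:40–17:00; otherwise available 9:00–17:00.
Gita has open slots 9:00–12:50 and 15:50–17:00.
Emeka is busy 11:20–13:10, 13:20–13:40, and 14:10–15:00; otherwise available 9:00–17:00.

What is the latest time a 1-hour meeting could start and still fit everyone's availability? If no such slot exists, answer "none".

Wyatt free within 09:00–17:00: 10:20–10:30, 11:30–11:40, 13:10–13:40, 16:00–16:30.
Jun free within 09:00–17:00: 11:20–11:40, 12:40–12:50, 15:20–15:40.
Emeka free within 09:00–17:00: 09:00–11:20, 13:10–13:20, 13:40–14:10, 15:00–17:00.
Wyatt ∩ Wei: 10:20–10:30, 13:10–13:40, 16:00–16:30.
Wyatt ∩ Wei ∩ Grace: (none).
Wyatt ∩ Wei ∩ Grace ∩ Jun: (none).
Wyatt ∩ Wei ∩ Grace ∩ Jun ∩ Gita: (none).
Wyatt ∩ Wei ∩ Grace ∩ Jun ∩ Gita ∩ Emeka: (none).
Windows ≥ 60 min: (none).

none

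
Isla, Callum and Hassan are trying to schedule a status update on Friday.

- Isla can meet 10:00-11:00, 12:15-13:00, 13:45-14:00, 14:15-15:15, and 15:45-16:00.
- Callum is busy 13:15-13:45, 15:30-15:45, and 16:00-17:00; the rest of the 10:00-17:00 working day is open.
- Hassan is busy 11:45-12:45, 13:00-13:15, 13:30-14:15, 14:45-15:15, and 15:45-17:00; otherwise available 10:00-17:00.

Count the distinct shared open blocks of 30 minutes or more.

2

Callum free within 10:00–17:00: 10:00–13:15, 13:45–15:30, 15:45–16:00.
Hassan free within 10:00–17:00: 10:00–11:45, 12:45–13:00, 13:15–13:30, 14:15–14:45, 15:15–15:45.
Isla ∩ Callum: 10:00–11:00, 12:15–13:00, 13:45–14:00, 14:15–15:15, 15:45–16:00.
Isla ∩ Callum ∩ Hassan: 10:00–11:00, 12:45–13:00, 14:15–14:45.
Windows ≥ 30 min: 10:00–11:00, 14:15–14:45.
That's 2 windows.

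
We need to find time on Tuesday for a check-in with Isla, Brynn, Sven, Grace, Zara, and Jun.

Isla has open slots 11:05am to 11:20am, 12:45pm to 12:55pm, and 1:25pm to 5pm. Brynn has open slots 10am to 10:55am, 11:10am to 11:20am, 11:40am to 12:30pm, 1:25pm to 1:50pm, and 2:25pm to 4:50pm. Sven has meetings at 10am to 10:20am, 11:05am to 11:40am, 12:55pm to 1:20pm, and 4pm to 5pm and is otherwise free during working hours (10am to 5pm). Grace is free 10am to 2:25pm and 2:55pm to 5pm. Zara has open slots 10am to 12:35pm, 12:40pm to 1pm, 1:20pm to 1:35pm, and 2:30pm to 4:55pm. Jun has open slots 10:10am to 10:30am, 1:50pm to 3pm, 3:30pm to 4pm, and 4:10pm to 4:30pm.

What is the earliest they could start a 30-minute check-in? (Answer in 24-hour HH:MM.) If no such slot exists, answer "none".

15:30

Sven free within 10:00–17:00: 10:20–11:05, 11:40–12:55, 13:20–16:00.
Isla ∩ Brynn: 11:10–11:20, 13:25–13:50, 14:25–16:50.
Isla ∩ Brynn ∩ Sven: 13:25–13:50, 14:25–16:00.
Isla ∩ Brynn ∩ Sven ∩ Grace: 13:25–13:50, 14:55–16:00.
Isla ∩ Brynn ∩ Sven ∩ Grace ∩ Zara: 13:25–13:35, 14:55–16:00.
Isla ∩ Brynn ∩ Sven ∩ Grace ∩ Zara ∩ Jun: 14:55–15:00, 15:30–16:00.
Windows ≥ 30 min: 15:30–16:00.
Earliest such window starts at 15:30.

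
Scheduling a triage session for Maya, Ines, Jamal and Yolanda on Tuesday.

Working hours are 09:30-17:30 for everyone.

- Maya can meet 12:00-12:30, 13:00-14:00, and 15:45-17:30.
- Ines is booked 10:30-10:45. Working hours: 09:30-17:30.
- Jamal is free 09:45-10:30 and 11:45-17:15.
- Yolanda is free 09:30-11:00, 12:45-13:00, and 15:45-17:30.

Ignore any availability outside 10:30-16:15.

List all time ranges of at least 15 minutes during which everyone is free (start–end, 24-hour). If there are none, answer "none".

Ines free within 09:30–17:30: 09:30–10:30, 10:45–17:30.
Maya ∩ Ines: 12:00–12:30, 13:00–14:00, 15:45–17:30.
Maya ∩ Ines ∩ Jamal: 12:00–12:30, 13:00–14:00, 15:45–17:15.
Maya ∩ Ines ∩ Jamal ∩ Yolanda: 15:45–17:15.
Restricted to 10:30–16:15: 15:45–16:15.
Windows ≥ 15 min: 15:45–16:15.

15:45–16:15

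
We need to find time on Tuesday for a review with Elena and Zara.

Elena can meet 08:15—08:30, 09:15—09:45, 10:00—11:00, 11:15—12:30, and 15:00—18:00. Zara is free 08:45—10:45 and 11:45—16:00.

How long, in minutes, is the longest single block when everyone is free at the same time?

Elena ∩ Zara: 09:15–09:45, 10:00–10:45, 11:45–12:30, 15:00–16:00.
Common window lengths: 30, 45, 45, 60 min; longest is 60.

60 minutes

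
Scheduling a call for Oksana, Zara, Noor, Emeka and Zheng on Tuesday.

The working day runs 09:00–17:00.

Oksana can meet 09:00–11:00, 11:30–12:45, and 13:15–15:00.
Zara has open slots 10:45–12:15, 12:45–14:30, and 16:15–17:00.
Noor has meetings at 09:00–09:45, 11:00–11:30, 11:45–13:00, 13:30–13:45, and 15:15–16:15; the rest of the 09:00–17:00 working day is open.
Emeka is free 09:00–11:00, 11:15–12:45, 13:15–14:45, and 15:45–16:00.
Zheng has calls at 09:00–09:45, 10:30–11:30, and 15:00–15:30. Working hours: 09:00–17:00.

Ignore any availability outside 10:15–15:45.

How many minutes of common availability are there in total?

75 minutes

Noor free within 09:00–17:00: 09:45–11:00, 11:30–11:45, 13:00–13:30, 13:45–15:15, 16:15–17:00.
Zheng free within 09:00–17:00: 09:45–10:30, 11:30–15:00, 15:30–17:00.
Oksana ∩ Zara: 10:45–11:00, 11:30–12:15, 13:15–14:30.
Oksana ∩ Zara ∩ Noor: 10:45–11:00, 11:30–11:45, 13:15–13:30, 13:45–14:30.
Oksana ∩ Zara ∩ Noor ∩ Emeka: 10:45–11:00, 11:30–11:45, 13:15–13:30, 13:45–14:30.
Oksana ∩ Zara ∩ Noor ∩ Emeka ∩ Zheng: 11:30–11:45, 13:15–13:30, 13:45–14:30.
Restricted to 10:15–15:45: 11:30–11:45, 13:15–13:30, 13:45–14:30.
Total common minutes: 15 + 15 + 45 = 75.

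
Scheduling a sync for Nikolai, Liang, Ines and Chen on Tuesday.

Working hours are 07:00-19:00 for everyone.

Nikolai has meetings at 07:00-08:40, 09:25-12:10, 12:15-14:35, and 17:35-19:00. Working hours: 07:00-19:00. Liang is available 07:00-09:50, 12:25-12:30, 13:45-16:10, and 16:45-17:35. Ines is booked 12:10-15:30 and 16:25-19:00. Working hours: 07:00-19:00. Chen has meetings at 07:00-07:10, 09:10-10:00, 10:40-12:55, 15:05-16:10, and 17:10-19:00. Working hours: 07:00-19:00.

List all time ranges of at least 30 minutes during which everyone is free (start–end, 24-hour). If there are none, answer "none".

08:40–09:10

Nikolai free within 07:00–19:00: 08:40–09:25, 12:10–12:15, 14:35–17:35.
Ines free within 07:00–19:00: 07:00–12:10, 15:30–16:25.
Chen free within 07:00–19:00: 07:10–09:10, 10:00–10:40, 12:55–15:05, 16:10–17:10.
Nikolai ∩ Liang: 08:40–09:25, 14:35–16:10, 16:45–17:35.
Nikolai ∩ Liang ∩ Ines: 08:40–09:25, 15:30–16:10.
Nikolai ∩ Liang ∩ Ines ∩ Chen: 08:40–09:10.
Windows ≥ 30 min: 08:40–09:10.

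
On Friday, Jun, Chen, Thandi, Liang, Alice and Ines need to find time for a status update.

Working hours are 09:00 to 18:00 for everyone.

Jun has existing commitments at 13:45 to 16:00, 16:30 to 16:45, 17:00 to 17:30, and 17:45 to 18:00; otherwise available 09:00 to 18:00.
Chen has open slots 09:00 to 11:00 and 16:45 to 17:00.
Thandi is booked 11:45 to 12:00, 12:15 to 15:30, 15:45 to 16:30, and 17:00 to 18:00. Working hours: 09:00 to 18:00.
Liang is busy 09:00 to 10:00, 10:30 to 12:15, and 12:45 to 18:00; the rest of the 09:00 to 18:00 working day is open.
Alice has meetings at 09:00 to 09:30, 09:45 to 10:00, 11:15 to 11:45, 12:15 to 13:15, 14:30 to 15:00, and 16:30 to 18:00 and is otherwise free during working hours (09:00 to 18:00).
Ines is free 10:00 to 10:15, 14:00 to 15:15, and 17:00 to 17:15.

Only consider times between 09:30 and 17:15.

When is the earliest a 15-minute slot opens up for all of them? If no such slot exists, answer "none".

Jun free within 09:00–18:00: 09:00–13:45, 16:00–16:30, 16:45–17:00, 17:30–17:45.
Thandi free within 09:00–18:00: 09:00–11:45, 12:00–12:15, 15:30–15:45, 16:30–17:00.
Liang free within 09:00–18:00: 10:00–10:30, 12:15–12:45.
Alice free within 09:00–18:00: 09:30–09:45, 10:00–11:15, 11:45–12:15, 13:15–14:30, 15:00–16:30.
Jun ∩ Chen: 09:00–11:00, 16:45–17:00.
Jun ∩ Chen ∩ Thandi: 09:00–11:00, 16:45–17:00.
Jun ∩ Chen ∩ Thandi ∩ Liang: 10:00–10:30.
Jun ∩ Chen ∩ Thandi ∩ Liang ∩ Alice: 10:00–10:30.
Jun ∩ Chen ∩ Thandi ∩ Liang ∩ Alice ∩ Ines: 10:00–10:15.
Restricted to 09:30–17:15: 10:00–10:15.
Windows ≥ 15 min: 10:00–10:15.
Earliest such window starts at 10:00.

10:00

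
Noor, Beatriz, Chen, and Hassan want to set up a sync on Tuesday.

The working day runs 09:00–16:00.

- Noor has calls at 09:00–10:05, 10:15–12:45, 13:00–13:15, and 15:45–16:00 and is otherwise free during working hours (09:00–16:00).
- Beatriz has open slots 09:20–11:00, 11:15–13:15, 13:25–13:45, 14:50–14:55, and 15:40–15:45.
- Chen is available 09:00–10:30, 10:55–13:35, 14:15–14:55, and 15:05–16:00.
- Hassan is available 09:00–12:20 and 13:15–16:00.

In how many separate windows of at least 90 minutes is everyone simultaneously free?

Noor free within 09:00–16:00: 10:05–10:15, 12:45–13:00, 13:15–15:45.
Noor ∩ Beatriz: 10:05–10:15, 12:45–13:00, 13:25–13:45, 14:50–14:55, 15:40–15:45.
Noor ∩ Beatriz ∩ Chen: 10:05–10:15, 12:45–13:00, 13:25–13:35, 14:50–14:55, 15:40–15:45.
Noor ∩ Beatriz ∩ Chen ∩ Hassan: 10:05–10:15, 13:25–13:35, 14:50–14:55, 15:40–15:45.
Windows ≥ 90 min: (none).
That's 0 windows.

0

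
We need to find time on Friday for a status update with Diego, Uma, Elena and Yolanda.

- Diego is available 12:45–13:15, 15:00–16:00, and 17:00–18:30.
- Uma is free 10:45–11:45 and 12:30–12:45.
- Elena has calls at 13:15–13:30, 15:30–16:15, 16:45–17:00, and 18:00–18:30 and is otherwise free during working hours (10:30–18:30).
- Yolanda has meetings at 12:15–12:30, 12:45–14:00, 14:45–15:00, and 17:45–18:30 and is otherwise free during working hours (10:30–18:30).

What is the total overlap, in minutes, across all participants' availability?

0 minutes

Elena free within 10:30–18:30: 10:30–13:15, 13:30–15:30, 16:15–16:45, 17:00–18:00.
Yolanda free within 10:30–18:30: 10:30–12:15, 12:30–12:45, 14:00–14:45, 15:00–17:45.
Diego ∩ Uma: (none).
Diego ∩ Uma ∩ Elena: (none).
Diego ∩ Uma ∩ Elena ∩ Yolanda: (none).
Total common minutes: 0.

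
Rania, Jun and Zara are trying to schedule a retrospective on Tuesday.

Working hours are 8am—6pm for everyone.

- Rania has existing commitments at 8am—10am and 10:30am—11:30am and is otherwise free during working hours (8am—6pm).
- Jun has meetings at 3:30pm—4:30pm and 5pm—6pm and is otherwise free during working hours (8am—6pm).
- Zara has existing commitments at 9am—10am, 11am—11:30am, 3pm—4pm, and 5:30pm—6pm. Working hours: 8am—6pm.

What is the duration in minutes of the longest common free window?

210 minutes

Rania free within 08:00–18:00: 10:00–10:30, 11:30–18:00.
Jun free within 08:00–18:00: 08:00–15:30, 16:30–17:00.
Zara free within 08:00–18:00: 08:00–09:00, 10:00–11:00, 11:30–15:00, 16:00–17:30.
Rania ∩ Jun: 10:00–10:30, 11:30–15:30, 16:30–17:00.
Rania ∩ Jun ∩ Zara: 10:00–10:30, 11:30–15:00, 16:30–17:00.
Common window lengths: 30, 210, 30 min; longest is 210.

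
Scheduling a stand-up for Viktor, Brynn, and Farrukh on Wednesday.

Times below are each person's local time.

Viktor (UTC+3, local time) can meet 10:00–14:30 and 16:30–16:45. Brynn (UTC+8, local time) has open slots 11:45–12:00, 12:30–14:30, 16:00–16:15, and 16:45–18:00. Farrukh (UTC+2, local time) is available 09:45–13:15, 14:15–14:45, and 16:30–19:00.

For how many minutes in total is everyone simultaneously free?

Viktor → UTC: 07:00–11:30, 13:30–13:45.
Brynn → UTC: 03:45–04:00, 04:30–06:30, 08:00–08:15, 08:45–10:00.
Farrukh → UTC: 07:45–11:15, 12:15–12:45, 14:30–17:00.
Viktor ∩ Brynn: 08:00–08:15, 08:45–10:00.
Viktor ∩ Brynn ∩ Farrukh: 08:00–08:15, 08:45–10:00.
Total common minutes: 15 + 75 = 90.

90 minutes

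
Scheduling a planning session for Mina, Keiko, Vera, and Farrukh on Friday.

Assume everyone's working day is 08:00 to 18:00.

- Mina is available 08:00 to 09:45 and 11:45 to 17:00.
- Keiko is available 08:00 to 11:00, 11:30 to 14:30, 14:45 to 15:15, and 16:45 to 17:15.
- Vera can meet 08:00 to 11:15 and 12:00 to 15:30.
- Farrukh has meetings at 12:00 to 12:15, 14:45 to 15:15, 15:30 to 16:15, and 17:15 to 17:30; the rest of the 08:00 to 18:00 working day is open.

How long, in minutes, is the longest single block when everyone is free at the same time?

135 minutes

Farrukh free within 08:00–18:00: 08:00–12:00, 12:15–14:45, 15:15–15:30, 16:15–17:15, 17:30–18:00.
Mina ∩ Keiko: 08:00–09:45, 11:45–14:30, 14:45–15:15, 16:45–17:00.
Mina ∩ Keiko ∩ Vera: 08:00–09:45, 12:00–14:30, 14:45–15:15.
Mina ∩ Keiko ∩ Vera ∩ Farrukh: 08:00–09:45, 12:15–14:30.
Common window lengths: 105, 135 min; longest is 135.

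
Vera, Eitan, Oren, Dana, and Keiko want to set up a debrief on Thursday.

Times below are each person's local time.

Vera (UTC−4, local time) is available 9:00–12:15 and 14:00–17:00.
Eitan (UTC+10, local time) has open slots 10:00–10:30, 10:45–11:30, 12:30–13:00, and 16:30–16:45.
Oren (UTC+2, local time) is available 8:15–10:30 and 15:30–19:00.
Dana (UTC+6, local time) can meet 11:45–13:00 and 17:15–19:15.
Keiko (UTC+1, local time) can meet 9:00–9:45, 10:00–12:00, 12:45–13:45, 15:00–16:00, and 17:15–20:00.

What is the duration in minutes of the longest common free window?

0 minutes

Vera → UTC: 13:00–16:15, 18:00–21:00.
Eitan → UTC: 00:00–00:30, 00:45–01:30, 02:30–03:00, 06:30–06:45.
Oren → UTC: 06:15–08:30, 13:30–17:00.
Dana → UTC: 05:45–07:00, 11:15–13:15.
Keiko → UTC: 08:00–08:45, 09:00–11:00, 11:45–12:45, 14:00–15:00, 16:15–19:00.
Vera ∩ Eitan: (none).
Vera ∩ Eitan ∩ Oren: (none).
Vera ∩ Eitan ∩ Oren ∩ Dana: (none).
Vera ∩ Eitan ∩ Oren ∩ Dana ∩ Keiko: (none).
No common window.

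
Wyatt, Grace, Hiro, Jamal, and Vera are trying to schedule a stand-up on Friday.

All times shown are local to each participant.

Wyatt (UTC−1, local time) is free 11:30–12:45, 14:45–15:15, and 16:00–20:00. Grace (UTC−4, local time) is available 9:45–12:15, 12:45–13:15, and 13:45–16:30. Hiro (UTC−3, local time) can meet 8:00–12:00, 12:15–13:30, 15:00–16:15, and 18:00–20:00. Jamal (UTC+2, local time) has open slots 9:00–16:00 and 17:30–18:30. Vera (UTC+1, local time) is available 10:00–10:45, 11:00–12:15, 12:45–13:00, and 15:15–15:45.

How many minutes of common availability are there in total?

0 minutes

Wyatt → UTC: 12:30–13:45, 15:45–16:15, 17:00–21:00.
Grace → UTC: 13:45–16:15, 16:45–17:15, 17:45–20:30.
Hiro → UTC: 11:00–15:00, 15:15–16:30, 18:00–19:15, 21:00–23:00.
Jamal → UTC: 07:00–14:00, 15:30–16:30.
Vera → UTC: 09:00–09:45, 10:00–11:15, 11:45–12:00, 14:15–14:45.
Wyatt ∩ Grace: 15:45–16:15, 17:00–17:15, 17:45–20:30.
Wyatt ∩ Grace ∩ Hiro: 15:45–16:15, 18:00–19:15.
Wyatt ∩ Grace ∩ Hiro ∩ Jamal: 15:45–16:15.
Wyatt ∩ Grace ∩ Hiro ∩ Jamal ∩ Vera: (none).
Total common minutes: 0.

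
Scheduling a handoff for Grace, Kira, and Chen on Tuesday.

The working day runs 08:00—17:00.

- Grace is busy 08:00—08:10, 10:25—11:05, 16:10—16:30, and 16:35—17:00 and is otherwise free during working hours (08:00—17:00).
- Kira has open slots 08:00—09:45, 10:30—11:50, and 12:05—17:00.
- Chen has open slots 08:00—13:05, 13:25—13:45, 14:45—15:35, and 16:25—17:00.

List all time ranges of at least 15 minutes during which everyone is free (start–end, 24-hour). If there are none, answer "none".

08:10–09:45, 11:05–11:50, 12:05–13:05, 13:25–13:45, 14:45–15:35

Grace free within 08:00–17:00: 08:10–10:25, 11:05–16:10, 16:30–16:35.
Grace ∩ Kira: 08:10–09:45, 11:05–11:50, 12:05–16:10, 16:30–16:35.
Grace ∩ Kira ∩ Chen: 08:10–09:45, 11:05–11:50, 12:05–13:05, 13:25–13:45, 14:45–15:35, 16:30–16:35.
Windows ≥ 15 min: 08:10–09:45, 11:05–11:50, 12:05–13:05, 13:25–13:45, 14:45–15:35.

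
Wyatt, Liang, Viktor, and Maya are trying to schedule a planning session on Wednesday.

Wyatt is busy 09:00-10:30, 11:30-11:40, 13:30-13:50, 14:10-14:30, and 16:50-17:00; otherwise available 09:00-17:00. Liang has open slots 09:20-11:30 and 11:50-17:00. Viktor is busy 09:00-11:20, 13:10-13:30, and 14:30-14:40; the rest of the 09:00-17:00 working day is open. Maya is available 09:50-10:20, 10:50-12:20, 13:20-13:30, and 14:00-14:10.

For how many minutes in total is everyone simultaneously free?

Wyatt free within 09:00–17:00: 10:30–11:30, 11:40–13:30, 13:50–14:10, 14:30–16:50.
Viktor free within 09:00–17:00: 11:20–13:10, 13:30–14:30, 14:40–17:00.
Wyatt ∩ Liang: 10:30–11:30, 11:50–13:30, 13:50–14:10, 14:30–16:50.
Wyatt ∩ Liang ∩ Viktor: 11:20–11:30, 11:50–13:10, 13:50–14:10, 14:40–16:50.
Wyatt ∩ Liang ∩ Viktor ∩ Maya: 11:20–11:30, 11:50–12:20, 14:00–14:10.
Total common minutes: 10 + 30 + 10 = 50.

50 minutes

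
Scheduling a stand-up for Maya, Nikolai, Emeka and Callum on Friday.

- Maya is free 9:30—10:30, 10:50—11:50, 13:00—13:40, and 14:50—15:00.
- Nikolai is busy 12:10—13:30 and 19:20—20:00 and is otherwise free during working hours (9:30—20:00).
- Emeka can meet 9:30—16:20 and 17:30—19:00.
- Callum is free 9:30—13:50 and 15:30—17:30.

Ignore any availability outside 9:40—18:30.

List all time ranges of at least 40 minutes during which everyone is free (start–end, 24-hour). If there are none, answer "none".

09:40–10:30, 10:50–11:50

Nikolai free within 09:30–20:00: 09:30–12:10, 13:30–19:20.
Maya ∩ Nikolai: 09:30–10:30, 10:50–11:50, 13:30–13:40, 14:50–15:00.
Maya ∩ Nikolai ∩ Emeka: 09:30–10:30, 10:50–11:50, 13:30–13:40, 14:50–15:00.
Maya ∩ Nikolai ∩ Emeka ∩ Callum: 09:30–10:30, 10:50–11:50, 13:30–13:40.
Restricted to 09:40–18:30: 09:40–10:30, 10:50–11:50, 13:30–13:40.
Windows ≥ 40 min: 09:40–10:30, 10:50–11:50.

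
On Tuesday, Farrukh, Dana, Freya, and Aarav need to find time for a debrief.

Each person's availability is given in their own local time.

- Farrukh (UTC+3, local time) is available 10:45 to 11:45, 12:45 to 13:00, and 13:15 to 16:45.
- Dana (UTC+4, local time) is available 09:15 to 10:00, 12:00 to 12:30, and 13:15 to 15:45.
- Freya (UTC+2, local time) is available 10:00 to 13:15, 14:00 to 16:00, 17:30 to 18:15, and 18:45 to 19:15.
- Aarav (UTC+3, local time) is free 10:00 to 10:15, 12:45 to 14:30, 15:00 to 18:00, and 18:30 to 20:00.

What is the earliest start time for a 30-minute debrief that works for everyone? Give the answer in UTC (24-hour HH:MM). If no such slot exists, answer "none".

Farrukh → UTC: 07:45–08:45, 09:45–10:00, 10:15–13:45.
Dana → UTC: 05:15–06:00, 08:00–08:30, 09:15–11:45.
Freya → UTC: 08:00–11:15, 12:00–14:00, 15:30–16:15, 16:45–17:15.
Aarav → UTC: 07:00–07:15, 09:45–11:30, 12:00–15:00, 15:30–17:00.
Farrukh ∩ Dana: 08:00–08:30, 09:45–10:00, 10:15–11:45.
Farrukh ∩ Dana ∩ Freya: 08:00–08:30, 09:45–10:00, 10:15–11:15.
Farrukh ∩ Dana ∩ Freya ∩ Aarav: 09:45–10:00, 10:15–11:15.
Windows ≥ 30 min: 10:15–11:15.
Earliest such window starts at 10:15.

10:15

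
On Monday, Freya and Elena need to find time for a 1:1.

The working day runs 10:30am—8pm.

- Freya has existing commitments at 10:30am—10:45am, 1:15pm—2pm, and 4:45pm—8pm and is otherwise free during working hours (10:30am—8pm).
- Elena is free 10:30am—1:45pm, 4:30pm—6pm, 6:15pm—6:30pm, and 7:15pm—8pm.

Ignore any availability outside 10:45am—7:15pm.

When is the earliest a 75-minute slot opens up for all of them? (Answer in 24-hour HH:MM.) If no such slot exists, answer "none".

Freya free within 10:30–20:00: 10:45–13:15, 14:00–16:45.
Freya ∩ Elena: 10:45–13:15, 16:30–16:45.
Restricted to 10:45–19:15: 10:45–13:15, 16:30–16:45.
Windows ≥ 75 min: 10:45–13:15.
Earliest such window starts at 10:45.

10:45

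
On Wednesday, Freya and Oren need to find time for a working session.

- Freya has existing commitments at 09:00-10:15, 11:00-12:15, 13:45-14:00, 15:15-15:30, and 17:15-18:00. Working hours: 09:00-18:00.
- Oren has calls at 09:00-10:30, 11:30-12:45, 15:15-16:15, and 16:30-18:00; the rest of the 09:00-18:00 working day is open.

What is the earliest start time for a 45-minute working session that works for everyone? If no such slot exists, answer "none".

Freya free within 09:00–18:00: 10:15–11:00, 12:15–13:45, 14:00–15:15, 15:30–17:15.
Oren free within 09:00–18:00: 10:30–11:30, 12:45–15:15, 16:15–16:30.
Freya ∩ Oren: 10:30–11:00, 12:45–13:45, 14:00–15:15, 16:15–16:30.
Windows ≥ 45 min: 12:45–13:45, 14:00–15:15.
Earliest such window starts at 12:45.

12:45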